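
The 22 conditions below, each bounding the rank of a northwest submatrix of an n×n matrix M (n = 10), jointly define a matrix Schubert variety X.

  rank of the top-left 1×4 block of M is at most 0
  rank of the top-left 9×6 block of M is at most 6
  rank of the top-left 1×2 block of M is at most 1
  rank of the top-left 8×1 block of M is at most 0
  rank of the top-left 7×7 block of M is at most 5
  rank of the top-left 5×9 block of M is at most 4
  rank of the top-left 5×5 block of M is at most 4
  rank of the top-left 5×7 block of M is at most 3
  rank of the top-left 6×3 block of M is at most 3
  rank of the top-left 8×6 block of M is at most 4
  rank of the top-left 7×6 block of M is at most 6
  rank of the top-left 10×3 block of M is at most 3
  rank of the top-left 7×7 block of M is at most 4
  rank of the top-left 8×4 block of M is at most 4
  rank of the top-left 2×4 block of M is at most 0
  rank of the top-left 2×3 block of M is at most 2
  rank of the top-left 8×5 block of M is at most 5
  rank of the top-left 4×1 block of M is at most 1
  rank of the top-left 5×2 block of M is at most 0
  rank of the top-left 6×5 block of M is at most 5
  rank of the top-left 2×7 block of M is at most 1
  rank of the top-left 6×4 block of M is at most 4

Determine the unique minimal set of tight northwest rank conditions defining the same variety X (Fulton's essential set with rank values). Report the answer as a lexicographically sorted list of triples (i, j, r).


Recovering R(i,j) via the rank-extension bound from the 22 conditions:

  i=1: 0, 0, 0, 0, 1, 1, 1, 1, 1, 1
  i=2: 0, 0, 0, 0, 1, 1, 1, 2, 2, 2
  i=3: 0, 0, 1, 1, 2, 2, 2, 3, 3, 3
  i=4: 0, 0, 1, 2, 3, 3, 3, 4, 4, 4
  i=5: 0, 0, 1, 2, 3, 3, 3, 4, 4, 5
  i=6: 0, 1, 2, 3, 4, 4, 4, 5, 5, 6
  i=7: 0, 1, 2, 3, 4, 4, 4, 5, 6, 7
  i=8: 0, 1, 2, 3, 4, 4, 5, 6, 7, 8
  i=9: 1, 2, 3, 4, 5, 5, 6, 7, 8, 9
  i=10: 1, 2, 3, 4, 5, 6, 7, 8, 9, 10

giving w = (5, 8, 3, 4, 10, 2, 9, 7, 1, 6) via Δ²R.

D(w) has 25 cells with 8 SE-corners; essential set:

[(2, 4, 0), (2, 7, 1), (5, 2, 0), (5, 7, 3), (5, 9, 4), (7, 7, 4), (8, 1, 0), (8, 6, 4)]


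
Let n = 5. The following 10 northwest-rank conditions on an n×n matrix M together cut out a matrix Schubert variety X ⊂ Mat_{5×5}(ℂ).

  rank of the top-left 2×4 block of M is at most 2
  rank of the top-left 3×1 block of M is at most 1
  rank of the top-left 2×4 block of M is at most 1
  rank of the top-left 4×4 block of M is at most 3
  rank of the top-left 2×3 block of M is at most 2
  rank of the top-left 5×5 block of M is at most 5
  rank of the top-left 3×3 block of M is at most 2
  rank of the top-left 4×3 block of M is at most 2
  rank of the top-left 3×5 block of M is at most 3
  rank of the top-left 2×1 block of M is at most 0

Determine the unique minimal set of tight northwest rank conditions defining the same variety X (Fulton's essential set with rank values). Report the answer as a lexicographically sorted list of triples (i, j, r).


Propagating the 10 rank bounds to every northwest block:

  row 1: 0 1 1 1 1
  row 2: 0 1 1 1 2
  row 3: 1 2 2 2 3
  row 4: 1 2 2 3 4
  row 5: 1 2 3 4 5

giving w = (2, 5, 1, 4, 3) via Δ²R.

ℓ(w)=5; the 3 essential cells (i,j,r):

[(2, 1, 0), (2, 4, 1), (4, 3, 2)]


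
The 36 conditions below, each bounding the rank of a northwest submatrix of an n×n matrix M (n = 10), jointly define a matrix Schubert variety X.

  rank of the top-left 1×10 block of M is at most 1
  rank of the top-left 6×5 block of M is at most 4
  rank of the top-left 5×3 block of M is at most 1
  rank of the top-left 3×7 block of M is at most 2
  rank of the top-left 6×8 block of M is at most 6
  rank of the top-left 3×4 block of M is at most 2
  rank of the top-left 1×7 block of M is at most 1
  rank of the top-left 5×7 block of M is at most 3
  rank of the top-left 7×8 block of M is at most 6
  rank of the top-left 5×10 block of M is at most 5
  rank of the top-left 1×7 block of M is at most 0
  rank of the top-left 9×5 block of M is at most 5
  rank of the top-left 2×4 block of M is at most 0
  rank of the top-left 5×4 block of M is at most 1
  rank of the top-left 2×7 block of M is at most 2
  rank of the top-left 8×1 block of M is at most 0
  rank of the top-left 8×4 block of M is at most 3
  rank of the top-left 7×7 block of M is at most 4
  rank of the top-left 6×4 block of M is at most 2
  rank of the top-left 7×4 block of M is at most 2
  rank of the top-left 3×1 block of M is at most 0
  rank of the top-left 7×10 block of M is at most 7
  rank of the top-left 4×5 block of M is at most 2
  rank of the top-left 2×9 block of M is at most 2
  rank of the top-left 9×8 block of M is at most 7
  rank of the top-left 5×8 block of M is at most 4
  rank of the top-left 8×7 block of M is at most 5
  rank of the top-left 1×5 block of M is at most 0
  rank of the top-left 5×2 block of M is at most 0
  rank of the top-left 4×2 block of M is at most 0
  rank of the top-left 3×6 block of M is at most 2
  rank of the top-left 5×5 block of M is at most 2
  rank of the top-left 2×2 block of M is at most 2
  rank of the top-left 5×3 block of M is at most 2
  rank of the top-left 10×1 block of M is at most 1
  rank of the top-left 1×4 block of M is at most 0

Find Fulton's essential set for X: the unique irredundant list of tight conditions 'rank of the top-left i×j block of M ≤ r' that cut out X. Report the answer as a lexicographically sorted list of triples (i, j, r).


The tightest implied rank at each (i,j), from the 36 conditions:

  i=1: 0 | 0 | 0 | 0 | 0 | 0 | 0 | 1 | 1 | 1
  i=2: 0 | 0 | 0 | 0 | 1 | 1 | 1 | 2 | 2 | 2
  i=3: 0 | 0 | 1 | 1 | 2 | 2 | 2 | 3 | 3 | 3
  i=4: 0 | 0 | 1 | 1 | 2 | 3 | 3 | 4 | 4 | 4
  i=5: 0 | 0 | 1 | 1 | 2 | 3 | 3 | 4 | 5 | 5
  i=6: 0 | 1 | 2 | 2 | 3 | 4 | 4 | 5 | 6 | 6
  i=7: 0 | 1 | 2 | 2 | 3 | 4 | 4 | 5 | 6 | 7
  i=8: 0 | 1 | 2 | 3 | 4 | 5 | 5 | 6 | 7 | 8
  i=9: 1 | 2 | 3 | 4 | 5 | 6 | 6 | 7 | 8 | 9
  i=10: 1 | 2 | 3 | 4 | 5 | 6 | 7 | 8 | 9 | 10

reading off 1-entries of Δ²R: w = (8, 5, 3, 6, 9, 2, 10, 4, 1, 7).

ℓ(w)=25; the 8 essential cells (i,j,r):

[(1, 7, 0), (2, 4, 0), (5, 2, 0), (5, 4, 1), (5, 7, 3), (7, 4, 2), (7, 7, 4), (8, 1, 0)]


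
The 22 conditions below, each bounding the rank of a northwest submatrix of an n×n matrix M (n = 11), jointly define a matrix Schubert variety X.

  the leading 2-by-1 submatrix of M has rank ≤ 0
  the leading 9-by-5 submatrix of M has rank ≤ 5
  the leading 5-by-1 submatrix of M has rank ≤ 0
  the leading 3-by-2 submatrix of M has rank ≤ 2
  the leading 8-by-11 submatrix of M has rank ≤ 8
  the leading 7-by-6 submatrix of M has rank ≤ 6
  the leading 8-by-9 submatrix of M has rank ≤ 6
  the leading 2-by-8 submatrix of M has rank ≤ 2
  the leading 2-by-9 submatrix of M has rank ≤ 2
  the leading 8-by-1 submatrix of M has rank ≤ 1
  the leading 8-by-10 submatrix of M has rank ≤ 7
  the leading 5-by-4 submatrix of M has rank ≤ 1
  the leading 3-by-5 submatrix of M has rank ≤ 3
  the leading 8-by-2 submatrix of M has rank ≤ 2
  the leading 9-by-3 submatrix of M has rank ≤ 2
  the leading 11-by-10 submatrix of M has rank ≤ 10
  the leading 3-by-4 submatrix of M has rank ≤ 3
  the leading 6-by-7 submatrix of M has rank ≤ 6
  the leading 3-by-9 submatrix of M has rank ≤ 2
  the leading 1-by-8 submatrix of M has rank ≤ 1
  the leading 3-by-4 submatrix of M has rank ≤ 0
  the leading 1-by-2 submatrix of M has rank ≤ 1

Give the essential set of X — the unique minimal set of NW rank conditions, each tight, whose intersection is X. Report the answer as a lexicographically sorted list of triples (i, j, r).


Computing R[i][j] = min implied NW-rank bound (n=11, 22 conditions):

  0, 0, 0, 0, 1, 1, 1, 1, 1, 1, 1
  0, 0, 0, 0, 1, 2, 2, 2, 2, 2, 2
  0, 0, 0, 0, 1, 2, 2, 2, 2, 3, 3
  0, 1, 1, 1, 2, 3, 3, 3, 3, 4, 4
  0, 1, 1, 1, 2, 3, 4, 4, 4, 5, 5
  1, 2, 2, 2, 3, 4, 5, 5, 5, 6, 6
  1, 2, 2, 3, 4, 5, 6, 6, 6, 7, 7
  1, 2, 2, 3, 4, 5, 6, 6, 6, 7, 8
  1, 2, 2, 3, 4, 5, 6, 7, 7, 8, 9
  1, 2, 3, 4, 5, 6, 7, 8, 8, 9, 10
  1, 2, 3, 4, 5, 6, 7, 8, 9, 10, 11

giving w = (5, 6, 10, 2, 7, 1, 4, 11, 8, 3, 9) via Δ²R.

|D(w)|=24, |Ess(w)|=6:

[(3, 4, 0), (3, 9, 2), (5, 1, 0), (5, 4, 1), (8, 9, 6), (9, 3, 2)]


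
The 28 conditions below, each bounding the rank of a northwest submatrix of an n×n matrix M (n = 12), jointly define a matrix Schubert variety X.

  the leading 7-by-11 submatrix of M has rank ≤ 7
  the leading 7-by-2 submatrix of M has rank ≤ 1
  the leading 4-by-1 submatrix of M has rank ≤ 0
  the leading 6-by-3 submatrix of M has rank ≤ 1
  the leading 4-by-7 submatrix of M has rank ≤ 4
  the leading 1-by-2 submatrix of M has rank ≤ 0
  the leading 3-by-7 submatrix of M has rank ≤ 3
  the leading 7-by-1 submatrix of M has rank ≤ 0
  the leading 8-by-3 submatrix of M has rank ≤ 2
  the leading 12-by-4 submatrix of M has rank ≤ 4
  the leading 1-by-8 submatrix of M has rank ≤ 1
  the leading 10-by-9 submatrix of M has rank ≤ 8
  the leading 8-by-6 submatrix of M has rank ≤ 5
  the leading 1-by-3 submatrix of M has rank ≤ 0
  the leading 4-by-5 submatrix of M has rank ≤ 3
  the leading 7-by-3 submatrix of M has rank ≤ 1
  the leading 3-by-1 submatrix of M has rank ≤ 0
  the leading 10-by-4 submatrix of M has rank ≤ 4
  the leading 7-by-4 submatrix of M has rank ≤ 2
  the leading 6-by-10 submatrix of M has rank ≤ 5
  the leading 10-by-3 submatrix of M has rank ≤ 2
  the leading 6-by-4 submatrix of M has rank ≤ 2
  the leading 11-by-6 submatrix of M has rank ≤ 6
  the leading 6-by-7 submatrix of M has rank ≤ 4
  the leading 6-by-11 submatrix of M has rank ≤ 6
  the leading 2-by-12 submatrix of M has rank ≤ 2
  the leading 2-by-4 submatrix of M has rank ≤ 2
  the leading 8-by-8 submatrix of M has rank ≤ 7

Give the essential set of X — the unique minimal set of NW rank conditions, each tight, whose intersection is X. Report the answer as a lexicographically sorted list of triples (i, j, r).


The tightest implied rank at each (i,j), from the 28 conditions:

  0  0  0  1  1  1  1  1  1  1  1  1
  0  1  1  2  2  2  2  2  2  2  2  2
  0  1  1  2  3  3  3  3  3  3  3  3
  0  1  1  2  3  4  4  4  4  4  4  4
  0  1  1  2  3  4  4  5  5  5  5  5
  0  1  1  2  3  4  4  5  5  5  6  6
  0  1  1  2  3  4  5  6  6  6  7  7
  1  2  2  3  4  5  6  7  7  7  8  8
  1  2  2  3  4  5  6  7  8  8  9  9
  1  2  2  3  4  5  6  7  8  9  10  10
  1  2  3  4  5  6  7  8  9  10  11  11
  1  2  3  4  5  6  7  8  9  10  11  12

hence w(1..12) = (4, 2, 5, 6, 8, 11, 7, 1, 9, 10, 3, 12).

ℓ(w)=20; the 6 essential cells (i,j,r):

[(1, 3, 0), (6, 7, 4), (6, 10, 5), (7, 1, 0), (7, 3, 1), (10, 3, 2)]


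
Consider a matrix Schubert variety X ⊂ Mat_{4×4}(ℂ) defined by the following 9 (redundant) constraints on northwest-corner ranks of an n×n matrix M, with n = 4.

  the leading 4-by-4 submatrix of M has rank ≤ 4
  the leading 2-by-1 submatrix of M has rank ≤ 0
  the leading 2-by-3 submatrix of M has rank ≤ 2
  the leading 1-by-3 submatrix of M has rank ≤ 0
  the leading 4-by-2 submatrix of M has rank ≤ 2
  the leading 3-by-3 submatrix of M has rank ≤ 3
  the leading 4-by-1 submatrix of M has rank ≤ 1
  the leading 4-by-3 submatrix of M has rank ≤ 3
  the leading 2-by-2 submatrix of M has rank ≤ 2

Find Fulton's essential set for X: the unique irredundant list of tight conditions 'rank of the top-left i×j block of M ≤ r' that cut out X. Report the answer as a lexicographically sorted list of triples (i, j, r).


Propagating the 9 rank bounds to every northwest block:

  R[1]: 0 0 0 1
  R[2]: 0 1 1 2
  R[3]: 1 2 2 3
  R[4]: 1 2 3 4

reading off 1-entries of Δ²R: w = (4, 2, 1, 3).

Rothe diagram D(w) (4 cells), 2 SE-corners (essential conditions):

[(1, 3, 0), (2, 1, 0)]


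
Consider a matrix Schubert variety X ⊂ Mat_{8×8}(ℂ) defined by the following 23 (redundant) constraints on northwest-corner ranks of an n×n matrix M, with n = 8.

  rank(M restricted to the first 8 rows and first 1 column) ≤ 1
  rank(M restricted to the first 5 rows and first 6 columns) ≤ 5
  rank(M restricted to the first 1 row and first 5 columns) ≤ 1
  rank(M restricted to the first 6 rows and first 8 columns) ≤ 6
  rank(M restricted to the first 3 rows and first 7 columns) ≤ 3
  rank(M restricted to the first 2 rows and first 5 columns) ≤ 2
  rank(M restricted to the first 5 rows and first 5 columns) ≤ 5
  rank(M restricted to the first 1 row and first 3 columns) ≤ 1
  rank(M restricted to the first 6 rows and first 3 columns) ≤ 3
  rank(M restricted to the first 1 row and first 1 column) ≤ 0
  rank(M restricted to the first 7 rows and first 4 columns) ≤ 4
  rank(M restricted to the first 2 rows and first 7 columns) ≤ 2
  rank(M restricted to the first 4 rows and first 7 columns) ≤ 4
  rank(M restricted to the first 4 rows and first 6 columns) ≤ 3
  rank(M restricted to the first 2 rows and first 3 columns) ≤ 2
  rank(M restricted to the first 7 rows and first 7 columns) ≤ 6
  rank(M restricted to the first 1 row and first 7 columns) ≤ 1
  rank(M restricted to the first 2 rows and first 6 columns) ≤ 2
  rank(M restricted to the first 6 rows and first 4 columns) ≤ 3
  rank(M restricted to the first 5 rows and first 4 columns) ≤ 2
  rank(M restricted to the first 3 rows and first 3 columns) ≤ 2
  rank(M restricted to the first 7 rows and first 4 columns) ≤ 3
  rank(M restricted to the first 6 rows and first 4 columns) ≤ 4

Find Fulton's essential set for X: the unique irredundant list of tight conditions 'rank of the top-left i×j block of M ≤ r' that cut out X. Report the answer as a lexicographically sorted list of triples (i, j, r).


The tightest implied rank at each (i,j), from the 23 conditions:

  row 1: 0 | 1 | 1 | 1 | 1 | 1 | 1 | 1
  row 2: 1 | 2 | 2 | 2 | 2 | 2 | 2 | 2
  row 3: 1 | 2 | 2 | 2 | 3 | 3 | 3 | 3
  row 4: 1 | 2 | 2 | 2 | 3 | 3 | 4 | 4
  row 5: 1 | 2 | 2 | 2 | 3 | 4 | 5 | 5
  row 6: 1 | 2 | 3 | 3 | 4 | 5 | 6 | 6
  row 7: 1 | 2 | 3 | 3 | 4 | 5 | 6 | 7
  row 8: 1 | 2 | 3 | 4 | 5 | 6 | 7 | 8

the unique w with this rank table is (2, 1, 5, 7, 6, 3, 8, 4).

|D(w)|=9, |Ess(w)|=4:

[(1, 1, 0), (4, 6, 3), (5, 4, 2), (7, 4, 3)]


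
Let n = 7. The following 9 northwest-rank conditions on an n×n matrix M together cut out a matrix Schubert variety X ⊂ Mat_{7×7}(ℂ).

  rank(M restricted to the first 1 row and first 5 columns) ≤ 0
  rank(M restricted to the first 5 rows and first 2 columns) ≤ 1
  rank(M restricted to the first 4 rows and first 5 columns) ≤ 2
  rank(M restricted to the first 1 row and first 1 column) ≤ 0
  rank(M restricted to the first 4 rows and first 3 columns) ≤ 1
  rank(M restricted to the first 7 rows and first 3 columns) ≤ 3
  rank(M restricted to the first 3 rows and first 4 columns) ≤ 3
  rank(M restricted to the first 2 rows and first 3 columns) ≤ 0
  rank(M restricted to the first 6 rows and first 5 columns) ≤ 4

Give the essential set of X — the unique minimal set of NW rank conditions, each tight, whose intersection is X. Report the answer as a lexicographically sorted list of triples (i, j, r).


Computing R[i][j] = min implied NW-rank bound (n=7, 9 conditions):

  row 1: 0  0  0  0  0  1  1
  row 2: 0  0  0  1  1  2  2
  row 3: 1  1  1  2  2  3  3
  row 4: 1  1  1  2  2  3  4
  row 5: 1  1  2  3  3  4  5
  row 6: 1  2  3  4  4  5  6
  row 7: 1  2  3  4  5  6  7

giving w = (6, 4, 1, 7, 3, 2, 5) via Δ²R.

ℓ(w)=12; the 5 essential cells (i,j,r):

[(1, 5, 0), (2, 3, 0), (4, 3, 1), (4, 5, 2), (5, 2, 1)]


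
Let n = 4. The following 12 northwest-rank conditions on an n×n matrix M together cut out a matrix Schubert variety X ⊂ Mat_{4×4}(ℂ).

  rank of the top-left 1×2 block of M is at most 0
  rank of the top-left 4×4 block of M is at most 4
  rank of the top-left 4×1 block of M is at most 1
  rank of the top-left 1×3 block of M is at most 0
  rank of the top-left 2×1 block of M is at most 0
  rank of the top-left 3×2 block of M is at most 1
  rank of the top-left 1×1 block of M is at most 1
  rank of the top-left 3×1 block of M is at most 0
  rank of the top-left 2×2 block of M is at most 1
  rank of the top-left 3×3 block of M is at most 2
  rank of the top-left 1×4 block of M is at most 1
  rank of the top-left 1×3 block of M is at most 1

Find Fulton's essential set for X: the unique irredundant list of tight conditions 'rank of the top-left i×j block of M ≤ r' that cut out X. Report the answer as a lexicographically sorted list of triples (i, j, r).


Computing R[i][j] = min implied NW-rank bound (n=4, 12 conditions):

  i=1: 0 | 0 | 0 | 1
  i=2: 0 | 1 | 1 | 2
  i=3: 0 | 1 | 2 | 3
  i=4: 1 | 2 | 3 | 4

giving w = (4, 2, 3, 1) via Δ²R.

D(w) has 5 cells with 2 SE-corners; essential set:

[(1, 3, 0), (3, 1, 0)]


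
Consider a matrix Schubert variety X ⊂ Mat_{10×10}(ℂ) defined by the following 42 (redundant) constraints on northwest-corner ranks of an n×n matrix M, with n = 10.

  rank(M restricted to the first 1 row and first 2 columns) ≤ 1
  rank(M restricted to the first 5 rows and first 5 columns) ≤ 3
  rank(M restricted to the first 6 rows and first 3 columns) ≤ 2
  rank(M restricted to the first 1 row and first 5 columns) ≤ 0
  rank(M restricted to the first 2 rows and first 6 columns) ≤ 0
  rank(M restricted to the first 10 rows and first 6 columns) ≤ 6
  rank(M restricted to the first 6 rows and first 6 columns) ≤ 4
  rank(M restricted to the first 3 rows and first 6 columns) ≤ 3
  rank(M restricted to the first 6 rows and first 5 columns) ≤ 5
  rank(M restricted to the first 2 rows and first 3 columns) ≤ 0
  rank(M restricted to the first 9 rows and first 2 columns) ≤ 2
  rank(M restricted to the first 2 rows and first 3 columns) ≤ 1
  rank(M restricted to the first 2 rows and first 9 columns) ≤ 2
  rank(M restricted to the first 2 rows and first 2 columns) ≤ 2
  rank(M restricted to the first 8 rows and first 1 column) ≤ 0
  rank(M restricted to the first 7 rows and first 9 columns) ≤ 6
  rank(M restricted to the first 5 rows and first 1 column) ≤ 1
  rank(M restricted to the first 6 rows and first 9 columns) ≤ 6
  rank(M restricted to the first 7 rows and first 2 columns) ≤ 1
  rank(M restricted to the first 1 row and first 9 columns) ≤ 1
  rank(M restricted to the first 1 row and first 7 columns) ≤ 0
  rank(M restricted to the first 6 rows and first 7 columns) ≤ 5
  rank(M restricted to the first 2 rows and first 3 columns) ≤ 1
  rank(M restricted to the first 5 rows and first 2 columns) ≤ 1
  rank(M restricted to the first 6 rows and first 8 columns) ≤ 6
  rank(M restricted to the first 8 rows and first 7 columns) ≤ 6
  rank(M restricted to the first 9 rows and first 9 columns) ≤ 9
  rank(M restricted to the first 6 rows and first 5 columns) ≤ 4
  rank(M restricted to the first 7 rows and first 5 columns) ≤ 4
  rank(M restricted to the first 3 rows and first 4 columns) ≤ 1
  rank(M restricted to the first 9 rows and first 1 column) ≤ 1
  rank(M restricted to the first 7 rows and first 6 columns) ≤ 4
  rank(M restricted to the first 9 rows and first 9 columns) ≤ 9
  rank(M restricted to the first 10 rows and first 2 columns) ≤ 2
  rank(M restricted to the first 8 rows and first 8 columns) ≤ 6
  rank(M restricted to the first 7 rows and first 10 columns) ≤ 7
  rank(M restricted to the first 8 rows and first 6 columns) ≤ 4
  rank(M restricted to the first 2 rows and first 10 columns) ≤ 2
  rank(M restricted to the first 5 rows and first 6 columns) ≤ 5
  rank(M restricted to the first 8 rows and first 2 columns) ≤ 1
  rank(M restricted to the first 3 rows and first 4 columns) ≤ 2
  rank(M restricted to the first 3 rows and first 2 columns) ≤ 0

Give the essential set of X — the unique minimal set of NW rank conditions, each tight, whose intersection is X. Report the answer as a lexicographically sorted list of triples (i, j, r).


Computing R[i][j] = min implied NW-rank bound (n=10, 42 conditions):

  R[1]: 0 | 0 | 0 | 0 | 0 | 0 | 0 | 1 | 1 | 1
  R[2]: 0 | 0 | 0 | 0 | 0 | 0 | 1 | 2 | 2 | 2
  R[3]: 0 | 0 | 1 | 1 | 1 | 1 | 2 | 3 | 3 | 3
  R[4]: 0 | 1 | 2 | 2 | 2 | 2 | 3 | 4 | 4 | 4
  R[5]: 0 | 1 | 2 | 3 | 3 | 3 | 4 | 5 | 5 | 5
  R[6]: 0 | 1 | 2 | 3 | 4 | 4 | 5 | 6 | 6 | 6
  R[7]: 0 | 1 | 2 | 3 | 4 | 4 | 5 | 6 | 6 | 7
  R[8]: 0 | 1 | 2 | 3 | 4 | 4 | 5 | 6 | 7 | 8
  R[9]: 1 | 2 | 3 | 4 | 5 | 5 | 6 | 7 | 8 | 9
  R[10]: 1 | 2 | 3 | 4 | 5 | 6 | 7 | 8 | 9 | 10

reading off 1-entries of Δ²R: w = (8, 7, 3, 2, 4, 5, 10, 9, 1, 6).

|D(w)|=23, |Ess(w)|=6:

[(1, 7, 0), (2, 6, 0), (3, 2, 0), (7, 9, 6), (8, 1, 0), (8, 6, 4)]


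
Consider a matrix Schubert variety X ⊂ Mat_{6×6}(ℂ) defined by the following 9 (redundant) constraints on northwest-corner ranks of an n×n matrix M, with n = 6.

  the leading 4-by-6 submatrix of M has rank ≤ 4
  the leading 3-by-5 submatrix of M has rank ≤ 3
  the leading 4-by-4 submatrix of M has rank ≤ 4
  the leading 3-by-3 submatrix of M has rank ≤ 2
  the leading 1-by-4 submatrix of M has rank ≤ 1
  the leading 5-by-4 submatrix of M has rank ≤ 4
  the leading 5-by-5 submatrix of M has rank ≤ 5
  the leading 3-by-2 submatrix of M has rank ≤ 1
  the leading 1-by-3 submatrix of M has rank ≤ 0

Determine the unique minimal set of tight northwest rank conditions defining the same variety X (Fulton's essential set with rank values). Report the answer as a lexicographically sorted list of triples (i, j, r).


Propagating the 9 rank bounds to every northwest block:

  0  0  0  1  1  1
  1  1  1  2  2  2
  1  1  2  3  3  3
  1  2  3  4  4  4
  1  2  3  4  5  5
  1  2  3  4  5  6

reading off 1-entries of Δ²R: w = (4, 1, 3, 2, 5, 6).

Fulton essential set (2 of the 4 Rothe cells):

[(1, 3, 0), (3, 2, 1)]


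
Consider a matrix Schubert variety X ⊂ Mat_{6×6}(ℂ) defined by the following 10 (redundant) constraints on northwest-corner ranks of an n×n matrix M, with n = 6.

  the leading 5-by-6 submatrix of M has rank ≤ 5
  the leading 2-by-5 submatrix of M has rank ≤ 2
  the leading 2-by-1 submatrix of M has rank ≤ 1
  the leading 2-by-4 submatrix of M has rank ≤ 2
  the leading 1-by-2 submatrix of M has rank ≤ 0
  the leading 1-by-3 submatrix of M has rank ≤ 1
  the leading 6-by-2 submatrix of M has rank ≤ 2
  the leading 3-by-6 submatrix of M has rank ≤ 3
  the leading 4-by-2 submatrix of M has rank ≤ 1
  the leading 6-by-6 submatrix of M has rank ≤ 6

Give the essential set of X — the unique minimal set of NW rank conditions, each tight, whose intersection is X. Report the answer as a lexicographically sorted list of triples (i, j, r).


Recovering R(i,j) via the rank-extension bound from the 10 conditions:

  row 1: 0  0  1  1  1  1
  row 2: 1  1  2  2  2  2
  row 3: 1  1  2  3  3  3
  row 4: 1  1  2  3  4  4
  row 5: 1  2  3  4  5  5
  row 6: 1  2  3  4  5  6

giving w = (3, 1, 4, 5, 2, 6) via Δ²R.

D(w) has 4 cells with 2 SE-corners; essential set:

[(1, 2, 0), (4, 2, 1)]


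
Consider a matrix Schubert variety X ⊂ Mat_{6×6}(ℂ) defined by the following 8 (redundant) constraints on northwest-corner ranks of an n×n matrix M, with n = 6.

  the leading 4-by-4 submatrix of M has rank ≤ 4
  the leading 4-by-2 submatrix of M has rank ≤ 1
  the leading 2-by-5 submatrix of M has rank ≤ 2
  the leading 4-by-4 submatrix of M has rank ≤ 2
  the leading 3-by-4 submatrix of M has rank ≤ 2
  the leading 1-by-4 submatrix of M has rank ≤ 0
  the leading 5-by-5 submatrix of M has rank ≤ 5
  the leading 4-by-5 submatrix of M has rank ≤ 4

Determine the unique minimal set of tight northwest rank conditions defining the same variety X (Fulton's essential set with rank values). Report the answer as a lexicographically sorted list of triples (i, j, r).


Recovering R(i,j) via the rank-extension bound from the 8 conditions:

  i=1: 0 | 0 | 0 | 0 | 1 | 1
  i=2: 1 | 1 | 1 | 1 | 2 | 2
  i=3: 1 | 1 | 2 | 2 | 3 | 3
  i=4: 1 | 1 | 2 | 2 | 3 | 4
  i=5: 1 | 2 | 3 | 3 | 4 | 5
  i=6: 1 | 2 | 3 | 4 | 5 | 6

second differences of R give the permutation w = (5, 1, 3, 6, 2, 4).

3 SE-corners of the 7-cell Rothe diagram give Ess(w):

[(1, 4, 0), (4, 2, 1), (4, 4, 2)]


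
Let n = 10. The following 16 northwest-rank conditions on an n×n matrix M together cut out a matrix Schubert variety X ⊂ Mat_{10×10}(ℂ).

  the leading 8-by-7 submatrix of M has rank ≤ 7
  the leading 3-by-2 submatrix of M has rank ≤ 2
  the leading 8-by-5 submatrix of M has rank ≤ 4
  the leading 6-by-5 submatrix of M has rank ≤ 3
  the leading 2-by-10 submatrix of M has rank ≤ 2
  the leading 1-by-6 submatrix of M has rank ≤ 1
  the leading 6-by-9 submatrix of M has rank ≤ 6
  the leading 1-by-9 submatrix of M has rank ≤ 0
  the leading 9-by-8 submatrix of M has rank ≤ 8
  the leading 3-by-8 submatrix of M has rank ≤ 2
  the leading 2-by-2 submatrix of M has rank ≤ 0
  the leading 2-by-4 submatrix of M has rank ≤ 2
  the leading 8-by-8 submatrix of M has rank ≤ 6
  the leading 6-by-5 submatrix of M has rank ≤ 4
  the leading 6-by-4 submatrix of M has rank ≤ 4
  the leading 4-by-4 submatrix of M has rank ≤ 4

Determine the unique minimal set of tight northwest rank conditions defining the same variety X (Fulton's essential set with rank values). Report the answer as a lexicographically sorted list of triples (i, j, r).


Recovering R(i,j) via the rank-extension bound from the 16 conditions:

  R[1]: 0 0 0 0 0 0 0 0 0 1
  R[2]: 0 0 1 1 1 1 1 1 1 2
  R[3]: 1 1 2 2 2 2 2 2 2 3
  R[4]: 1 2 3 3 3 3 3 3 3 4
  R[5]: 1 2 3 3 3 4 4 4 4 5
  R[6]: 1 2 3 3 3 4 5 5 5 6
  R[7]: 1 2 3 4 4 5 6 6 6 7
  R[8]: 1 2 3 4 4 5 6 6 7 8
  R[9]: 1 2 3 4 5 6 7 7 8 9
  R[10]: 1 2 3 4 5 6 7 8 9 10

reading off 1-entries of Δ²R: w = (10, 3, 1, 2, 6, 7, 4, 9, 5, 8).

ℓ(w)=17; the 5 essential cells (i,j,r):

[(1, 9, 0), (2, 2, 0), (6, 5, 3), (8, 5, 4), (8, 8, 6)]


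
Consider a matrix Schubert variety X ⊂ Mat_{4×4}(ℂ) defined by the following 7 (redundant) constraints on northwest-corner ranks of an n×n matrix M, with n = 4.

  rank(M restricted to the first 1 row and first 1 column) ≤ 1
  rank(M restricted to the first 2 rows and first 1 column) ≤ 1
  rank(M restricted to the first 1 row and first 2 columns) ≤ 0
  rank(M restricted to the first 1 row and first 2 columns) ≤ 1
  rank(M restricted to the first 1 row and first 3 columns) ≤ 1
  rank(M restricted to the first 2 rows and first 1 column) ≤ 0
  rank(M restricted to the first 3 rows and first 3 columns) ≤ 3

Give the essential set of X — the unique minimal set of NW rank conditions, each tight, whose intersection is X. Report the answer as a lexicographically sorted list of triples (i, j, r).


Reconstructing r_w from the 7 given conditions:

  row 1: 0  0  1  1
  row 2: 0  1  2  2
  row 3: 1  2  3  3
  row 4: 1  2  3  4

the unique w with this rank table is (3, 2, 1, 4).

D(w) has 3 cells with 2 SE-corners; essential set:

[(1, 2, 0), (2, 1, 0)]


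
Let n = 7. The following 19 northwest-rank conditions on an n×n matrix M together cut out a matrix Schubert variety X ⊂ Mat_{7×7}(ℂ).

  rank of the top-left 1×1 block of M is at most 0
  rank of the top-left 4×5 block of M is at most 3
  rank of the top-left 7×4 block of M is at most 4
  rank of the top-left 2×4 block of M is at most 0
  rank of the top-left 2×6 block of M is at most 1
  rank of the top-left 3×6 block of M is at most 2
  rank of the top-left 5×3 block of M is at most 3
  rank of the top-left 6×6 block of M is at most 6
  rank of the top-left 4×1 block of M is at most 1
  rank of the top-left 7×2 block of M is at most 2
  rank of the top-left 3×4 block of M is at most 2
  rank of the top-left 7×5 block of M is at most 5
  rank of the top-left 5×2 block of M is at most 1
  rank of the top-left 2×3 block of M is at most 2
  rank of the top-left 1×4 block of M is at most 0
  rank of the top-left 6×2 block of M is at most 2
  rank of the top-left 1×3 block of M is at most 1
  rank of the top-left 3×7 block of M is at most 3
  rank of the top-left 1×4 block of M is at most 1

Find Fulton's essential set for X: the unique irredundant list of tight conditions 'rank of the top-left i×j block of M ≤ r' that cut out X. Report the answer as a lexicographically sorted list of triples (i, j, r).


Rank table r_w(7×7) implied by the 19 constraints:

  row 1: 0 | 0 | 0 | 0 | 1 | 1 | 1
  row 2: 0 | 0 | 0 | 0 | 1 | 1 | 2
  row 3: 1 | 1 | 1 | 1 | 2 | 2 | 3
  row 4: 1 | 1 | 2 | 2 | 3 | 3 | 4
  row 5: 1 | 1 | 2 | 3 | 4 | 4 | 5
  row 6: 1 | 2 | 3 | 4 | 5 | 5 | 6
  row 7: 1 | 2 | 3 | 4 | 5 | 6 | 7

second differences of R give the permutation w = (5, 7, 1, 3, 4, 2, 6).

ℓ(w)=11; the 3 essential cells (i,j,r):

[(2, 4, 0), (2, 6, 1), (5, 2, 1)]


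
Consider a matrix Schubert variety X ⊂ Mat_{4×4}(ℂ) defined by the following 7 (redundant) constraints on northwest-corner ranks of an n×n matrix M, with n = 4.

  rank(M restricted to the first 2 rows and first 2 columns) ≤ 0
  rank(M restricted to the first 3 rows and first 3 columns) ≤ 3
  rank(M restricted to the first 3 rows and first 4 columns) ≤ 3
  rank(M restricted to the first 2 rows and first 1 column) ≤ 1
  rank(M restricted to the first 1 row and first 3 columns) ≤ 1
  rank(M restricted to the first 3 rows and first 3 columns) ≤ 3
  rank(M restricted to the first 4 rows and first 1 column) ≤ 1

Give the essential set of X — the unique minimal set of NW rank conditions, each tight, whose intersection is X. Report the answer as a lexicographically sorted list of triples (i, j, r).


Propagating the 7 rank bounds to every northwest block:

  i=1: 0 0 1 1
  i=2: 0 0 1 2
  i=3: 1 1 2 3
  i=4: 1 2 3 4

reading off 1-entries of Δ²R: w = (3, 4, 1, 2).

ℓ(w)=4; the 1 essential cell (i,j,r):

[(2, 2, 0)]


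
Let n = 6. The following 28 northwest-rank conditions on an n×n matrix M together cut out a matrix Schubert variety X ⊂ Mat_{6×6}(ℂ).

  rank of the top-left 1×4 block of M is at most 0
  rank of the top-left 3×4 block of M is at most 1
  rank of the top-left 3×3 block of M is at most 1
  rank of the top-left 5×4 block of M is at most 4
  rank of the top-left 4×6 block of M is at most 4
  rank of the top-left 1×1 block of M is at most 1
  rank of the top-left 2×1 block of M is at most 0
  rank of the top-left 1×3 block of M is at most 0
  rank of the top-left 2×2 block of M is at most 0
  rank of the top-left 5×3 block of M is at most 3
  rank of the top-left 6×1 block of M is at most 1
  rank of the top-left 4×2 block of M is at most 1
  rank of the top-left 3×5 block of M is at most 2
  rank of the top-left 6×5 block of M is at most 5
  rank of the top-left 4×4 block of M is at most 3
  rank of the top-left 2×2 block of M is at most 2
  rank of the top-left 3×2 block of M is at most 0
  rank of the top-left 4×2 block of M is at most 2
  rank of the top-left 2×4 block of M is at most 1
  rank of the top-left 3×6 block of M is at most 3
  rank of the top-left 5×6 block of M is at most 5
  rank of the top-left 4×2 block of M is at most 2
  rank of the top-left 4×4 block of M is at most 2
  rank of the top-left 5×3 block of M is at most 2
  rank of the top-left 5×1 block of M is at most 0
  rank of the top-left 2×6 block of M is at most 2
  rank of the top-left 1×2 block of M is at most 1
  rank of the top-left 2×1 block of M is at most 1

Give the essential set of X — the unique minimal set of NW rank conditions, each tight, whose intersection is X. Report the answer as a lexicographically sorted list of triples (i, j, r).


Rank table r_w(6×6) implied by the 28 constraints:

  R[1]: 0 | 0 | 0 | 0 | 1 | 1
  R[2]: 0 | 0 | 1 | 1 | 2 | 2
  R[3]: 0 | 0 | 1 | 1 | 2 | 3
  R[4]: 0 | 1 | 2 | 2 | 3 | 4
  R[5]: 0 | 1 | 2 | 3 | 4 | 5
  R[6]: 1 | 2 | 3 | 4 | 5 | 6

reading off 1-entries of Δ²R: w = (5, 3, 6, 2, 4, 1).

D(w) has 11 cells with 4 SE-corners; essential set:

[(1, 4, 0), (3, 2, 0), (3, 4, 1), (5, 1, 0)]


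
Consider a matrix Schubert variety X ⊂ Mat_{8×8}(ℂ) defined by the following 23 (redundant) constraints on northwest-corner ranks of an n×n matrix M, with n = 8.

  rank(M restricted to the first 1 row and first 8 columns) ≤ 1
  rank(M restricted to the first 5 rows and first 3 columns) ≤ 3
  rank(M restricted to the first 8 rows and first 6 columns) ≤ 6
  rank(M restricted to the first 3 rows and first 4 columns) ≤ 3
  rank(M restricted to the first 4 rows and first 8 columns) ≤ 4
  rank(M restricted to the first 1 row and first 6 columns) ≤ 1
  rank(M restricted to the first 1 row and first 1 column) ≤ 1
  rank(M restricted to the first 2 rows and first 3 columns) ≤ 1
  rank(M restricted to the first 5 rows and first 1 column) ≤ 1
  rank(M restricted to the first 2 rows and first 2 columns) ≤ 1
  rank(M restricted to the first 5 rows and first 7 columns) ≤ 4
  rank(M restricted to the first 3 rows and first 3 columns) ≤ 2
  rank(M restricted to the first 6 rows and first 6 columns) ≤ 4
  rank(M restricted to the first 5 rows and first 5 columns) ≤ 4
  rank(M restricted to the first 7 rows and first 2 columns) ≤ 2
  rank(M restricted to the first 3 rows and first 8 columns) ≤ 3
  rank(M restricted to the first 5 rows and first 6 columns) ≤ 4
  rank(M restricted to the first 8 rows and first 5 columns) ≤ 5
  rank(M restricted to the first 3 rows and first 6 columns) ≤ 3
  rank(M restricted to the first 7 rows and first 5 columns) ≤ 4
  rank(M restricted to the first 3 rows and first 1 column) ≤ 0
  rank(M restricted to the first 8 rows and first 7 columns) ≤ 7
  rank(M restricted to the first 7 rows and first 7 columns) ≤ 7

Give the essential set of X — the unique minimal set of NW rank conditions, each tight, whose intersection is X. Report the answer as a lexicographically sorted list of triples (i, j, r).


Recovering R(i,j) via the rank-extension bound from the 23 conditions:

  row 1: 0 1 1 1 1 1 1 1
  row 2: 0 1 1 2 2 2 2 2
  row 3: 0 1 2 3 3 3 3 3
  row 4: 1 2 3 4 4 4 4 4
  row 5: 1 2 3 4 4 4 4 5
  row 6: 1 2 3 4 4 4 5 6
  row 7: 1 2 3 4 4 5 6 7
  row 8: 1 2 3 4 5 6 7 8

second differences of R give the permutation w = (2, 4, 3, 1, 8, 7, 6, 5).

ℓ(w)=10; the 5 essential cells (i,j,r):

[(2, 3, 1), (3, 1, 0), (5, 7, 4), (6, 6, 4), (7, 5, 4)]


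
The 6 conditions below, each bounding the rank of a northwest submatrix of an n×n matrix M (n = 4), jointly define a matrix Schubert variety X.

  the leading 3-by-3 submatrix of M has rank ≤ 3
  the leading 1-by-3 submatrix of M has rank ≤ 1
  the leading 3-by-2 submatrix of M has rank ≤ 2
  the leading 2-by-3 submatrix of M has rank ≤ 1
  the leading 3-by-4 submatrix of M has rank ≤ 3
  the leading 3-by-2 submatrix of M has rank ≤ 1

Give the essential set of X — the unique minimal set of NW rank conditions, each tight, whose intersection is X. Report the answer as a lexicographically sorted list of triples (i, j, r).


The tightest implied rank at each (i,j), from the 6 conditions:

  row 1: 1, 1, 1, 1
  row 2: 1, 1, 1, 2
  row 3: 1, 1, 2, 3
  row 4: 1, 2, 3, 4

so w = (1, 4, 3, 2).

D(w) has 3 cells with 2 SE-corners; essential set:

[(2, 3, 1), (3, 2, 1)]


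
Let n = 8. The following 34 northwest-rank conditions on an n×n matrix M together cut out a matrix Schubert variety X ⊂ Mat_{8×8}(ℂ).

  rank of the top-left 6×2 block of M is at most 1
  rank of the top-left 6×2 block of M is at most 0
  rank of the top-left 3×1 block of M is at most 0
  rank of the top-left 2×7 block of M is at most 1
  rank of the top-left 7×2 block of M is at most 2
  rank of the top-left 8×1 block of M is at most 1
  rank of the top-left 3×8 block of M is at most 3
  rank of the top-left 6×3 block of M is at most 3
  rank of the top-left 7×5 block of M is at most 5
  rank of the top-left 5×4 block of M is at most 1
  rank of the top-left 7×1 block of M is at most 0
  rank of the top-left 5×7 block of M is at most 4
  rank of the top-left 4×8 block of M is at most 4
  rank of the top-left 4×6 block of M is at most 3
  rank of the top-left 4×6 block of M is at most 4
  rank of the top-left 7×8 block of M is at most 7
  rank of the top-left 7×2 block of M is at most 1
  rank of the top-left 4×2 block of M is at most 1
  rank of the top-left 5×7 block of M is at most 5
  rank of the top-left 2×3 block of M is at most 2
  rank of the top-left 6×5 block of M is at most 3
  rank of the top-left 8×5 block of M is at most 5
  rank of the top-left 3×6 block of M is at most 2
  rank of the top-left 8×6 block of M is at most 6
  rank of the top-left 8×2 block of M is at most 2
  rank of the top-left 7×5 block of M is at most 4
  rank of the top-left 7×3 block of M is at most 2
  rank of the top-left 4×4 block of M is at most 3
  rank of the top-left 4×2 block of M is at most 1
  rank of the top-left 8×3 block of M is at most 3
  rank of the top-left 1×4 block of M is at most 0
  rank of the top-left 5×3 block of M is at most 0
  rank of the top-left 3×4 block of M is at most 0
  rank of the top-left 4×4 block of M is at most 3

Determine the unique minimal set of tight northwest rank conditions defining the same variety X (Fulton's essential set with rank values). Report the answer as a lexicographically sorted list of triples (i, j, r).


Computing R[i][j] = min implied NW-rank bound (n=8, 34 conditions):

  R[1]: 0 | 0 | 0 | 0 | 1 | 1 | 1 | 1
  R[2]: 0 | 0 | 0 | 0 | 1 | 1 | 1 | 2
  R[3]: 0 | 0 | 0 | 0 | 1 | 2 | 2 | 3
  R[4]: 0 | 0 | 0 | 1 | 2 | 3 | 3 | 4
  R[5]: 0 | 0 | 0 | 1 | 2 | 3 | 4 | 5
  R[6]: 0 | 0 | 1 | 2 | 3 | 4 | 5 | 6
  R[7]: 0 | 1 | 2 | 3 | 4 | 5 | 6 | 7
  R[8]: 1 | 2 | 3 | 4 | 5 | 6 | 7 | 8

reading off 1-entries of Δ²R: w = (5, 8, 6, 4, 7, 3, 2, 1).

5 SE-corners of the 23-cell Rothe diagram give Ess(w):

[(2, 7, 1), (3, 4, 0), (5, 3, 0), (6, 2, 0), (7, 1, 0)]


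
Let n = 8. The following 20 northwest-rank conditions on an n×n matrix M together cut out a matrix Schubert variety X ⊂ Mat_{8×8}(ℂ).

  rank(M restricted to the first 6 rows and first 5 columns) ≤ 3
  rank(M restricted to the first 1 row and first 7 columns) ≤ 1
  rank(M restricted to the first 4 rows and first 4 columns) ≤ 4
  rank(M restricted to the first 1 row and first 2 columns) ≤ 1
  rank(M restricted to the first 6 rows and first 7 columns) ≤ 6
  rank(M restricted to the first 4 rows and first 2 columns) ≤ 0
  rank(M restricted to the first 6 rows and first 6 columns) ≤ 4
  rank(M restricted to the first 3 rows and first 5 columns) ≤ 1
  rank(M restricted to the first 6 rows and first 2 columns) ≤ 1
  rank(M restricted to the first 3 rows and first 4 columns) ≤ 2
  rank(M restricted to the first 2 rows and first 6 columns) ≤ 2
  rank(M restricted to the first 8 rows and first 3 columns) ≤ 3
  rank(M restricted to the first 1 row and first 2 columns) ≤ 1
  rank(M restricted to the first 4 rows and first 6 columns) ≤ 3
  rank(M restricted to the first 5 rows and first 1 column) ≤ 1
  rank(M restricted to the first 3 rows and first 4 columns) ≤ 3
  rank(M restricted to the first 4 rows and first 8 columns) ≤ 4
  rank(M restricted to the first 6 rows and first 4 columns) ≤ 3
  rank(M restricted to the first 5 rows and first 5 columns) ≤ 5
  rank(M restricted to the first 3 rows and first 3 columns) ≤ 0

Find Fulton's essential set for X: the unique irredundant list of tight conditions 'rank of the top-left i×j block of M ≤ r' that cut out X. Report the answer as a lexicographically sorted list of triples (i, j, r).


Computing R[i][j] = min implied NW-rank bound (n=8, 20 conditions):

  row 1: 0  0  0  1  1  1  1  1
  row 2: 0  0  0  1  1  2  2  2
  row 3: 0  0  0  1  1  2  3  3
  row 4: 0  0  1  2  2  3  4  4
  row 5: 1  1  2  3  3  4  5  5
  row 6: 1  1  2  3  3  4  5  6
  row 7: 1  2  3  4  4  5  6  7
  row 8: 1  2  3  4  5  6  7  8

giving w = (4, 6, 7, 3, 1, 8, 2, 5) via Δ²R.

D(w) has 15 cells with 5 SE-corners; essential set:

[(3, 3, 0), (3, 5, 1), (4, 2, 0), (6, 2, 1), (6, 5, 3)]


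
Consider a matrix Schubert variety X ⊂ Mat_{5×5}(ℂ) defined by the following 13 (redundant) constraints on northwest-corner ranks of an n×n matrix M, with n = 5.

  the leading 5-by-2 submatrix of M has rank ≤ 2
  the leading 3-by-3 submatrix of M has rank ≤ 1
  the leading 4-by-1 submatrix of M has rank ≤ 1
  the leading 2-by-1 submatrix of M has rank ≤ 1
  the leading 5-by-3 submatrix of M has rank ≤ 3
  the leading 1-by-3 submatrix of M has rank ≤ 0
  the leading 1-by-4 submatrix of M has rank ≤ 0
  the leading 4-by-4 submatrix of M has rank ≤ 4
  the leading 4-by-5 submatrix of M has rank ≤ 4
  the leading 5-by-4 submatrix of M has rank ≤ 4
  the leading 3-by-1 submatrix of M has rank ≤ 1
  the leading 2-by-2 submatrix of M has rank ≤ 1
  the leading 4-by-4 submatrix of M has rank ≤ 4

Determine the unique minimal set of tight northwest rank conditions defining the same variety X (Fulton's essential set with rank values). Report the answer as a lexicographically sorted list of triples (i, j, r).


Propagating the 13 rank bounds to every northwest block:

  i=1: 0  0  0  0  1
  i=2: 1  1  1  1  2
  i=3: 1  1  1  2  3
  i=4: 1  2  2  3  4
  i=5: 1  2  3  4  5

reading off 1-entries of Δ²R: w = (5, 1, 4, 2, 3).

Fulton essential set (2 of the 6 Rothe cells):

[(1, 4, 0), (3, 3, 1)]
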